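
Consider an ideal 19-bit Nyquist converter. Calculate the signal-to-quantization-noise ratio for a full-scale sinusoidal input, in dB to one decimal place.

116.1 dB

SNR ≈ 6.02·N + 1.76 dB = 6.02·19 + 1.76 = 116.14 dB.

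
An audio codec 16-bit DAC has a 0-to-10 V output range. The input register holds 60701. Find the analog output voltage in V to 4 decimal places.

LSB = 10 V / 2^16 = 152.59 µV.
V_out = 0 + 60701 × 0.000152588 V = 9.26224 V.

9.2622 V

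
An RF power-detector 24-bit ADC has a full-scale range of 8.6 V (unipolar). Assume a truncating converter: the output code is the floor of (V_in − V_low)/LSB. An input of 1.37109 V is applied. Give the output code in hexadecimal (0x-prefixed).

code 0x28D057 (decimal 2674775)

LSB = 8.6 V / 16777216 = 0.51 µV.
Input sits at 2674775.940 steps above V_low.
⌊·⌋(2674775.940) = 2674775.
In hexadecimal (0x-prefixed): 0x28D057.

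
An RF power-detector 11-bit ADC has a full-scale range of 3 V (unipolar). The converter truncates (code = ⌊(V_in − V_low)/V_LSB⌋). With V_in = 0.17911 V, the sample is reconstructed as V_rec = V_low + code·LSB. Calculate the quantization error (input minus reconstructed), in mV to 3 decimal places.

0.399 mV

LSB = 3/2^11 = 1.465 mV.
Scaled input = 122.2724 LSBs, so code = 122.
V_rec = 0 + 122·0.00146484 = 0.17871094 V.
Error = 0.17911 − 0.17871094 = 0.000399063 V = 0.399 mV.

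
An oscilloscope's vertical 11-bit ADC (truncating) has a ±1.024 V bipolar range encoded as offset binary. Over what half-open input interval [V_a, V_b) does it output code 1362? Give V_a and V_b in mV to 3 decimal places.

[338.000 mV, 339.000 mV)

LSB = 2.048/2^11 = 1.000 mV.
V_a = V_low + 1362·LSB = 0.338 V; V_b = V_low + 1363·LSB = 0.339 V.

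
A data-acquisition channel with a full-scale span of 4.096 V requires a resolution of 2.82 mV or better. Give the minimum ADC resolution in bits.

Number of steps required ≥ 4.096 V / 2.82 mV = 1452.48.
Need 2^N ≥ 1452.48; 2^10 = 1024, 2^11 = 2048.
Minimum N = 11.

11 bits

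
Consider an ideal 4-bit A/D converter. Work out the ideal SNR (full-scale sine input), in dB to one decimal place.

SNR ≈ 6.02·N + 1.76 dB = 6.02·4 + 1.76 = 25.84 dB.

25.8 dB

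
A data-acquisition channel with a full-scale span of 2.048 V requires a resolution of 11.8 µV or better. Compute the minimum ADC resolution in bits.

Number of steps required ≥ 2.048 V / 11.8 µV = 173559.32.
Need 2^N ≥ 173559.32; 2^17 = 131072, 2^18 = 262144.
Minimum N = 18.

18 bits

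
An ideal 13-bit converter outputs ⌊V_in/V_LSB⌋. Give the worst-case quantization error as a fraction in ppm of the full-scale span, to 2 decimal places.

122.07 ppm

Truncating → worst-case error = 1 LSB = V_FS/2^13, so 1e+06/8192 = 122.07 ppm of full scale.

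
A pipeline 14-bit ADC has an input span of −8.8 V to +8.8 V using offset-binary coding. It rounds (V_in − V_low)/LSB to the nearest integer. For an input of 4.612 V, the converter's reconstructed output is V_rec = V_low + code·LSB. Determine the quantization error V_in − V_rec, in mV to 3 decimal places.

0.379 mV

One LSB is 17.6 V / 16384 = 1.074 mV.
(4.612 − (−8.8))/0.00107422 = 12485.3527; round gives code 12485.
Reconstructed: 4.6116211 V.
Difference: 0.000378906 V → 0.379 mV.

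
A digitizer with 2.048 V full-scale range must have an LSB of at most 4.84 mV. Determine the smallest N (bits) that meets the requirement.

9 bits

Number of steps required ≥ 2.048 V / 4.84 mV = 423.14.
Need 2^N ≥ 423.14; 2^8 = 256, 2^9 = 512.
Minimum N = 9.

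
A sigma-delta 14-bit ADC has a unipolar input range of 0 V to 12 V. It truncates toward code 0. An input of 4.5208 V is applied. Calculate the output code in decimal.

code 6172

LSB = 12 V / 16384 = 0.732 mV.
(V_in − V_low)/LSB = (4.5208 − 0) / 0.000732422 = 6172.399.
So the output code is 6172.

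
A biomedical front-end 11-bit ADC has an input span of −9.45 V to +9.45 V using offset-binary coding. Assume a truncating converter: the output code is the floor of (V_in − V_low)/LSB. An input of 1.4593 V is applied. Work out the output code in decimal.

LSB = 18.9 V / 2048 = 9.229 mV.
(1.4593 − (−9.45)) / 0.00922852 = 1182.129 LSBs.
Floor → code 1182.

code 1182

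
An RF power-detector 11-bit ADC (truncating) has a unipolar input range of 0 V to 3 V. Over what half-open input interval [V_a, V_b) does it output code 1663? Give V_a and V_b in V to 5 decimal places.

[2.43604 V, 2.43750 V)

LSB = 3/2^11 = 1.465 mV.
V_a = V_low + 1663·LSB = 2.43604 V; V_b = V_low + 1664·LSB = 2.4375 V.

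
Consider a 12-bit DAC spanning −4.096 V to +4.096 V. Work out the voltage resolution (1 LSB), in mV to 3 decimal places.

Full-scale span = 8.192 V.
LSB = 8.192 / 2^12 = 8.192 / 4096 = 0.002 V = 2.000 mV.

2.000 mV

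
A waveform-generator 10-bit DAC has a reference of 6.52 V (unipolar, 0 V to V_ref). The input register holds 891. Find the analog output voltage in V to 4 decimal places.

LSB = 6.52 V / 2^10 = 6.367 mV.
V_out = 0 + 891 × 0.00636719 V = 5.67316 V.

5.6732 V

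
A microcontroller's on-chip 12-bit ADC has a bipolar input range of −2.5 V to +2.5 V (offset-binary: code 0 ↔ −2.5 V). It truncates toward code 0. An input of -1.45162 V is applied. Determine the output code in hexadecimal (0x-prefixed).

LSB = 5 V / 4096 = 1.221 mV.
(V_in − V_low)/LSB = (-1.45162 − (−2.5)) / 0.0012207 = 858.833.
So the output code is 858.
In hexadecimal (0x-prefixed): 0x35A.

code 0x35A (decimal 858)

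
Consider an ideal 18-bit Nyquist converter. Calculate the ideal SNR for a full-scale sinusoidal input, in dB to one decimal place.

SNR ≈ 6.02·N + 1.76 dB = 6.02·18 + 1.76 = 110.12 dB.

110.1 dB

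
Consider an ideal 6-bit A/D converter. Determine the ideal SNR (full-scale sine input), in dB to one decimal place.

SNR ≈ 6.02·N + 1.76 dB = 6.02·6 + 1.76 = 37.88 dB.

37.9 dB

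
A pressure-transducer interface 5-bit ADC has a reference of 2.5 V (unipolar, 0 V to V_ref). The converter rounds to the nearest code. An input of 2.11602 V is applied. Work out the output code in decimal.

LSB = 2.5 V / 32 = 78.125 mV.
Input sits at 27.085 steps above V_low.
round(27.085) = 27.

code 27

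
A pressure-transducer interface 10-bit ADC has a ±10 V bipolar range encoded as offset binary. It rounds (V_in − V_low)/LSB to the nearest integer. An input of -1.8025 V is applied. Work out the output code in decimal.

code 420

Full-scale span = 20 V; LSB = 20/2^10 = 19.531 mV.
(V_in − V_low)/LSB = (-1.8025 − (−10)) / 0.0195312 = 419.712.
Round → code 420.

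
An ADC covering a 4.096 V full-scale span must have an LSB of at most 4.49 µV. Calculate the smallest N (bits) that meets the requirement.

Number of steps required ≥ 4.096 V / 4.49 µV = 912249.44.
Need 2^N ≥ 912249.44; 2^19 = 524288, 2^20 = 1048576.
Minimum N = 20.

20 bits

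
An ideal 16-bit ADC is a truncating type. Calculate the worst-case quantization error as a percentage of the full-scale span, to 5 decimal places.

Truncating → worst-case error = 1 LSB = V_FS/2^16, so 100/65536 = 0.00152588 % of full scale.

0.00153 %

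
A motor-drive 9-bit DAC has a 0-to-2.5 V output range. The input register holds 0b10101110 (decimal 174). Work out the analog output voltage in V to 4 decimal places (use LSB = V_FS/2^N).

LSB = 2.5 V / 2^9 = 4.883 mV.
Code 0b10101110 = 174 decimal.
V_out = 0 + 174 × 0.00488281 V = 0.849609 V.

0.8496 V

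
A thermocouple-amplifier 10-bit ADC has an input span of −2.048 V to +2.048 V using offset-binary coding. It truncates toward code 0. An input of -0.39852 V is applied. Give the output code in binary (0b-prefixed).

Full-scale span = 4.096 V; LSB = 4.096/2^10 = 4.000 mV.
(V_in − V_low)/LSB = (-0.39852 − (−2.048)) / 0.004 = 412.370.
So the output code is 412.
In binary (0b-prefixed): 0b110011100.

code 0b110011100 (decimal 412)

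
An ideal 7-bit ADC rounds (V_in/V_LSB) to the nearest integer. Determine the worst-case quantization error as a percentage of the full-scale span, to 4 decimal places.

0.3906 %

Rounding → worst-case error = ½ LSB = V_FS/2^8, so 100/256 = 0.390625 % of full scale.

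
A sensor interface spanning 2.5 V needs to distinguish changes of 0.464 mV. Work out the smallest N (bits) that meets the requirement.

13 bits

Number of steps required ≥ 2.5 V / 0.464 mV = 5387.93.
Need 2^N ≥ 5387.93; 2^12 = 4096, 2^13 = 8192.
Minimum N = 13.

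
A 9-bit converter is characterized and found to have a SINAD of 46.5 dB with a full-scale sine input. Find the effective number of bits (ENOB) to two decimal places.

7.43 bits

ENOB = (SINAD − 1.76) / 6.02 = (46.5 − 1.76)/6.02 = 7.432.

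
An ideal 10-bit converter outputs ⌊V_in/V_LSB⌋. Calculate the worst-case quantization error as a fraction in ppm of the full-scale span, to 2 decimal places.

976.56 ppm

Truncating → worst-case error = 1 LSB = V_FS/2^10, so 1e+06/1024 = 976.562 ppm of full scale.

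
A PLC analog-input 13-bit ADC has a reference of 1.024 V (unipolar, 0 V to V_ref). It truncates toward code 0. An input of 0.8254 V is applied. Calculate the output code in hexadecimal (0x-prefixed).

With 8192 levels over 1.024 V, one step is 125.00 µV.
(V_in − V_low)/LSB = (0.8254 − 0) / 0.000125 = 6603.200.
⌊·⌋(6603.200) = 6603.
In hexadecimal (0x-prefixed): 0x19CB.

code 0x19CB (decimal 6603)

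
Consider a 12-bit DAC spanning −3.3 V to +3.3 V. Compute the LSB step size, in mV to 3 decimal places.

Full-scale span = 6.6 V.
LSB = 6.6 / 2^12 = 6.6 / 4096 = 0.00161133 V = 1.611 mV.

1.611 mV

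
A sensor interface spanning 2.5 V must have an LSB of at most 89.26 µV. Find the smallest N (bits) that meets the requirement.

Number of steps required ≥ 2.5 V / 89.26 µV = 28008.07.
Need 2^N ≥ 28008.07; 2^14 = 16384, 2^15 = 32768.
Minimum N = 15.

15 bits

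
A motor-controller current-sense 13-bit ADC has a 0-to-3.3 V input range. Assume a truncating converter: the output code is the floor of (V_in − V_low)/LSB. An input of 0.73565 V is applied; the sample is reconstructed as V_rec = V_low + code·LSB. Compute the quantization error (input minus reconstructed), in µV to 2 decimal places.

Step size: 3.3 V ÷ 2^13 = 402.83 µV.
(0.73565 − 0)/0.000402832 = 1826.1954; ⌊·⌋ gives code 1826.
V_rec = 0 + 1826·0.000402832 = 0.73557129 V.
V_in − V_rec = 7.87109e-05 V = 78.71 µV.

78.71 µV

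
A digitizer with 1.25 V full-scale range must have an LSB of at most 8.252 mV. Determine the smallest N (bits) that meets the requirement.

Number of steps required ≥ 1.25 V / 8.252 mV = 151.48.
Need 2^N ≥ 151.48; 2^7 = 128, 2^8 = 256.
Minimum N = 8.

8 bits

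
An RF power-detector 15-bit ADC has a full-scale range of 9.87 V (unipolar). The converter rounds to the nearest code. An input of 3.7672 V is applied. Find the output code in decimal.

With 32768 levels over 9.87 V, one step is 301.21 µV.
(3.7672 − 0) / 0.000301208 = 12506.951 LSBs.
round(12506.951) = 12507.

code 12507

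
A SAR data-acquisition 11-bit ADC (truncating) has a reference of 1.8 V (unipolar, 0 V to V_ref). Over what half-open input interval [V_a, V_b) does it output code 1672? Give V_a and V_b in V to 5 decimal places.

LSB = 1.8/2^11 = 0.879 mV.
V_a = V_low + 1672·LSB = 1.46953 V; V_b = V_low + 1673·LSB = 1.47041 V.

[1.46953 V, 1.47041 V)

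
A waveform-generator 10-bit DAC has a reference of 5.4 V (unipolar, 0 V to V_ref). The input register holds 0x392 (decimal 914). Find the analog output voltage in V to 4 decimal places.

LSB = 5.4 V / 2^10 = 5.273 mV.
Code 0x392 = 914 decimal.
V_out = 0 + 914 × 0.00527344 V = 4.81992 V.

4.8199 V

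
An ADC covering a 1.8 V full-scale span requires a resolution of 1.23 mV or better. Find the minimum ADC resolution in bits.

11 bits

Number of steps required ≥ 1.8 V / 1.23 mV = 1463.41.
Need 2^N ≥ 1463.41; 2^10 = 1024, 2^11 = 2048.
Minimum N = 11.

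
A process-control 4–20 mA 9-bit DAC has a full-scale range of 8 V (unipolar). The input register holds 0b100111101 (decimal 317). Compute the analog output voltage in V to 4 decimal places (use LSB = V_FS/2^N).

4.9531 V

LSB = 8 V / 2^9 = 15.625 mV.
Code 0b100111101 = 317 decimal.
V_out = 0 + 317 × 0.015625 V = 4.95312 V.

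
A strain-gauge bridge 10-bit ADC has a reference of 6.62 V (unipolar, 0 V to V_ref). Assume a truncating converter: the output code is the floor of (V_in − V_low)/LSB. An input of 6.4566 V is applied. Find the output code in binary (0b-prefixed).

code 0b1111100110 (decimal 998)

With 1024 levels over 6.62 V, one step is 6.465 mV.
(V_in − V_low)/LSB = (6.4566 − 0) / 0.00646484 = 998.725.
Floor → code 998.
In binary (0b-prefixed): 0b1111100110.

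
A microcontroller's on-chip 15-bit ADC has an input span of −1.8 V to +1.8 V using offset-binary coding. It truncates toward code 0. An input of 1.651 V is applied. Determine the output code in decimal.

With 32768 levels over 3.6 V, one step is 109.86 µV.
(1.651 − (−1.8)) / 0.000109863 = 31411.769 LSBs.
So the output code is 31411.

code 31411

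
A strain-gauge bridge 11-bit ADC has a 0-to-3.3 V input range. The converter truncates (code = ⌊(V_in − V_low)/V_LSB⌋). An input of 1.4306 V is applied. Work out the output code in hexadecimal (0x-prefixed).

LSB = 3.3 V / 2048 = 1.611 mV.
(V_in − V_low)/LSB = (1.4306 − 0) / 0.00161133 = 887.839.
Floor → code 887.
In hexadecimal (0x-prefixed): 0x377.

code 0x377 (decimal 887)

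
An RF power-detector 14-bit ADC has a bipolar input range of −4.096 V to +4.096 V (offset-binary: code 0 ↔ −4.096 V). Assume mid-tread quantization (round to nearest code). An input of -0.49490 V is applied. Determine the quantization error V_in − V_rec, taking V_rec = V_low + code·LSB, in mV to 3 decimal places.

0.100 mV

Step size: 8.192 V ÷ 2^14 = 0.500 mV.
(-0.49490 − (−4.096))/0.0005 = 7202.2000; round gives code 7202.
Code 7202 maps back to (−4.096) + 7202×0.0005 V = -0.495 V.
V_in − V_rec = 0.0001 V = 0.100 mV.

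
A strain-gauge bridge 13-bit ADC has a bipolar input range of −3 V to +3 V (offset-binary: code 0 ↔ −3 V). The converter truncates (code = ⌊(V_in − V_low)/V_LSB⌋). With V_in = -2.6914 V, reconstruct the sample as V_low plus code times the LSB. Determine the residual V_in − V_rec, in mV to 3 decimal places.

0.250 mV

One LSB is 6 V / 8192 = 0.732 mV.
(-2.6914 − (−3))/0.000732422 = 421.3419; ⌊·⌋ gives code 421.
Code 421 maps back to (−3) + 421×0.000732422 V = -2.6916504 V.
V_in − V_rec = 0.000250391 V = 0.250 mV.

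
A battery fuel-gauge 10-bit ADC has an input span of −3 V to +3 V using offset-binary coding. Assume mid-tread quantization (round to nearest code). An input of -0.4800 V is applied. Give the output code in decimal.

LSB = 6 V / 1024 = 5.859 mV.
(V_in − V_low)/LSB = (-0.4800 − (−3)) / 0.00585938 = 430.080.
Round → code 430.

code 430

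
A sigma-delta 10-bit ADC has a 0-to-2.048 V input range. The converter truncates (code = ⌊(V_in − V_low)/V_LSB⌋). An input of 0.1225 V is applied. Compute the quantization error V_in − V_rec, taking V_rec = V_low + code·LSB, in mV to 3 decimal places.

0.500 mV

Step size: 2.048 V ÷ 2^10 = 2.000 mV.
(V_in − V_low)/LSB = (0.1225 − 0)/0.002 = 61.2500 → code 61 (floor).
V_rec = 0 + 61·0.002 = 0.122 V.
Error = 0.1225 − 0.122 = 0.0005 V = 0.500 mV.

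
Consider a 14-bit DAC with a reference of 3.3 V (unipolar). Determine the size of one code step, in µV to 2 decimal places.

201.42 µV

Full-scale span = 3.3 V.
LSB = 3.3 / 2^14 = 3.3 / 16384 = 0.000201416 V = 201.42 µV.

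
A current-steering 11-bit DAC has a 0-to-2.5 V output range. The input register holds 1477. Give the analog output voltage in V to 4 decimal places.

LSB = 2.5 V / 2^11 = 1.221 mV.
V_out = 0 + 1477 × 0.0012207 V = 1.80298 V.

1.8030 V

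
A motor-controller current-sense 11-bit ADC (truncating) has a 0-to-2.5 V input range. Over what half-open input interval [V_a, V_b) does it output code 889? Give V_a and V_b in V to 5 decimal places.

[1.08521 V, 1.08643 V)

LSB = 2.5/2^11 = 1.221 mV.
V_a = V_low + 889·LSB = 1.08521 V; V_b = V_low + 890·LSB = 1.08643 V.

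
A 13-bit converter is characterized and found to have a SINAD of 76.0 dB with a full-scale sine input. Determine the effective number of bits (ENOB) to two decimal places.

ENOB = (SINAD − 1.76) / 6.02 = (76.0 − 1.76)/6.02 = 12.332.

12.33 bits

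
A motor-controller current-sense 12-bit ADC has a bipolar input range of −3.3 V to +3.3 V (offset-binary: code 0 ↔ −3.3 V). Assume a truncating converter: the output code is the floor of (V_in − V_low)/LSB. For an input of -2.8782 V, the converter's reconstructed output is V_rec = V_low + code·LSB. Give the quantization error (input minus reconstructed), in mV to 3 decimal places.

LSB = 6.6/2^12 = 1.611 mV.
Scaled input = 261.7716 LSBs, so code = 261.
Reconstructed: -2.8794434 V.
V_in − V_rec = 0.00124336 V = 1.243 mV.

1.243 mV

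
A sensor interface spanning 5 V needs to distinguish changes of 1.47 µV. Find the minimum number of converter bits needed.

22 bits

Number of steps required ≥ 5 V / 1.47 µV = 3401360.54.
Need 2^N ≥ 3401360.54; 2^21 = 2097152, 2^22 = 4194304.
Minimum N = 22.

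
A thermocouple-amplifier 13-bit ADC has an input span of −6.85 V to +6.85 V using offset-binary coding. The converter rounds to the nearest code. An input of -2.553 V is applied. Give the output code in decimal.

code 2569

With 8192 levels over 13.7 V, one step is 1.672 mV.
Input sits at 2569.418 steps above V_low.
round(2569.418) = 2569.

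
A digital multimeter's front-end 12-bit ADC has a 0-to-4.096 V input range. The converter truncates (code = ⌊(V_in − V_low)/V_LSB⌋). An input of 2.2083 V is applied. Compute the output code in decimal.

code 2208

With 4096 levels over 4.096 V, one step is 1.000 mV.
(V_in − V_low)/LSB = (2.2083 − 0) / 0.001 = 2208.300.
Floor → code 2208.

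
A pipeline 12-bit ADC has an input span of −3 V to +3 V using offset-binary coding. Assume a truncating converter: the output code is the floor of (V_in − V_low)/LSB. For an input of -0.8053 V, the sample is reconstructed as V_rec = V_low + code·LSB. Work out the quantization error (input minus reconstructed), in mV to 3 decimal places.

0.364 mV

One LSB is 6 V / 4096 = 1.465 mV.
(V_in − V_low)/LSB = (-0.8053 − (−3))/0.00146484 = 1498.2485 → code 1498 (floor).
Code 1498 maps back to (−3) + 1498×0.00146484 V = -0.80566406 V.
V_in − V_rec = 0.000364063 V = 0.364 mV.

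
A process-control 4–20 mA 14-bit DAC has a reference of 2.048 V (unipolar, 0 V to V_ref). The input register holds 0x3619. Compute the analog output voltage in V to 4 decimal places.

LSB = 2.048 V / 2^14 = 125.00 µV.
Code 0x3619 = 13849 decimal.
V_out = 0 + 13849 × 0.000125 V = 1.73113 V.

1.7311 V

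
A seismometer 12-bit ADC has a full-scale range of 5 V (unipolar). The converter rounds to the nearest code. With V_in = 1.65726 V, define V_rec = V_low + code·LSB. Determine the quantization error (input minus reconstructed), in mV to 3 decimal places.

-0.455 mV

Step size: 5 V ÷ 2^12 = 1.221 mV.
Scaled input = 1357.6274 LSBs, so code = 1358.
Code 1358 maps back to 0 + 1358×0.0012207 V = 1.6577148 V.
V_in − V_rec = -0.000454844 V = -0.455 mV.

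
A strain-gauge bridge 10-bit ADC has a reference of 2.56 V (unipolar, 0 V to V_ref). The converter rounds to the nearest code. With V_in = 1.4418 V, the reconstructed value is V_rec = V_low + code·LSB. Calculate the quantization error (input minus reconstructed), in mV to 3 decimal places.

LSB = 2.56/2^10 = 2.500 mV.
(V_in − V_low)/LSB = (1.4418 − 0)/0.0025 = 576.7200 → code 577 (round).
Reconstructed: 1.4425 V.
Difference: -0.0007 V → -0.700 mV.

-0.700 mV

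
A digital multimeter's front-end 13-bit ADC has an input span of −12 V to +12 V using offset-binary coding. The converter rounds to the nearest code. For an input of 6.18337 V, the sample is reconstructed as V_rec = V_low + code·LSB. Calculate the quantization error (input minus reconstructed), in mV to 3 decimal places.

-1.200 mV

One LSB is 24 V / 8192 = 2.930 mV.
(6.18337 − (−12))/0.00292969 = 6206.5903; round gives code 6207.
Reconstructed: 6.1845703 V.
V_in − V_rec = -0.00120031 V = -1.200 mV.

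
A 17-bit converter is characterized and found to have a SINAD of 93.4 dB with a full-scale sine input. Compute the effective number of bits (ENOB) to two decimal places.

ENOB = (SINAD − 1.76) / 6.02 = (93.4 − 1.76)/6.02 = 15.223.

15.22 bits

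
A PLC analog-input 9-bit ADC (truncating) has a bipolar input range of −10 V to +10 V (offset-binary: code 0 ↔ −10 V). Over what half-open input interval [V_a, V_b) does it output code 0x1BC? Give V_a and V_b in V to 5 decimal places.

[7.34375 V, 7.38281 V)

LSB = 20/2^9 = 39.062 mV.
Code 0x1BC = 444 decimal.
V_a = V_low + 444·LSB = 7.34375 V; V_b = V_low + 445·LSB = 7.38281 V.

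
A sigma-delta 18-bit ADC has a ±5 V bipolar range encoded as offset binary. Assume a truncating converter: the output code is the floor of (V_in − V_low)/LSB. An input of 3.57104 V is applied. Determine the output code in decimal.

LSB = 10 V / 262144 = 38.15 µV.
Input sits at 224684.671 steps above V_low.
So the output code is 224684.

code 224684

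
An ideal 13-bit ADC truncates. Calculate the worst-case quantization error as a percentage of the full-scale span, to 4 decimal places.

Truncating → worst-case error = 1 LSB = V_FS/2^13, so 100/8192 = 0.012207 % of full scale.

0.0122 %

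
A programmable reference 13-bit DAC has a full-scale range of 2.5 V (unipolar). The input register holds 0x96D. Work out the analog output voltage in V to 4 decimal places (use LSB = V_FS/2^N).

LSB = 2.5 V / 2^13 = 305.18 µV.
Code 0x96D = 2413 decimal.
V_out = 0 + 2413 × 0.000305176 V = 0.736389 V.

0.7364 V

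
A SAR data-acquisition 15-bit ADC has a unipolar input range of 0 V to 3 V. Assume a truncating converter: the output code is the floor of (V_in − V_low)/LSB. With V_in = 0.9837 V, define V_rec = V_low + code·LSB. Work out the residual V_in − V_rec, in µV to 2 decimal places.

57.42 µV

Step size: 3 V ÷ 2^15 = 91.55 µV.
(0.9837 − 0)/9.15527e-05 = 10744.6272; ⌊·⌋ gives code 10744.
V_rec = 0 + 10744·9.15527e-05 = 0.98364258 V.
V_in − V_rec = 5.74219e-05 V = 57.42 µV.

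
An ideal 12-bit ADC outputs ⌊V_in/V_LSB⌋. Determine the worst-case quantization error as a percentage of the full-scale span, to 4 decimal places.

0.0244 %

Truncating → worst-case error = 1 LSB = V_FS/2^12, so 100/4096 = 0.0244141 % of full scale.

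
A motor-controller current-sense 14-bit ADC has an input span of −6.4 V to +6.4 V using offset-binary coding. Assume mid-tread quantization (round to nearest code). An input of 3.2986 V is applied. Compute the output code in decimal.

code 12414

With 16384 levels over 12.8 V, one step is 0.781 mV.
(V_in − V_low)/LSB = (3.2986 − (−6.4)) / 0.00078125 = 12414.208.
Round → code 12414.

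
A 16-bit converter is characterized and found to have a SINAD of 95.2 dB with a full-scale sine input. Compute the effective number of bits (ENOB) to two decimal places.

ENOB = (SINAD − 1.76) / 6.02 = (95.2 − 1.76)/6.02 = 15.522.

15.52 bits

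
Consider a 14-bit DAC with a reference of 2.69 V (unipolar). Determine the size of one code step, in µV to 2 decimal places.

Full-scale span = 2.69 V.
LSB = 2.69 / 2^14 = 2.69 / 16384 = 0.000164185 V = 164.18 µV.

164.18 µV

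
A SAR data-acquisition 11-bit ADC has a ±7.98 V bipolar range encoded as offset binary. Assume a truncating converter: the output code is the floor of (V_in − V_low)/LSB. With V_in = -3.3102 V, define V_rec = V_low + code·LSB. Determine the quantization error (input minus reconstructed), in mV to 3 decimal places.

1.812 mV

One LSB is 15.96 V / 2048 = 7.793 mV.
(V_in − V_low)/LSB = (-3.3102 − (−7.98))/0.00779297 = 599.2325 → code 599 (floor).
V_rec = (−7.98) + 599·0.00779297 = -3.3120117 V.
V_in − V_rec = 0.00181172 V = 1.812 mV.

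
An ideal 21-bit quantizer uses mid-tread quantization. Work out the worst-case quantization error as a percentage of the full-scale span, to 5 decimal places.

0.00002 %

Rounding → worst-case error = ½ LSB = V_FS/2^22, so 100/4194304 = 2.38419e-05 % of full scale.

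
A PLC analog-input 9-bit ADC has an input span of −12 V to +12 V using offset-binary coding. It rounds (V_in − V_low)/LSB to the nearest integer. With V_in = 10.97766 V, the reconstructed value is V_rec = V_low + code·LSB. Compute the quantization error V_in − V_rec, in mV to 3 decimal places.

One LSB is 24 V / 512 = 46.875 mV.
Scaled input = 490.1901 LSBs, so code = 490.
V_rec = (−12) + 490·0.046875 = 10.96875 V.
V_in − V_rec = 0.00891 V = 8.910 mV.

8.910 mV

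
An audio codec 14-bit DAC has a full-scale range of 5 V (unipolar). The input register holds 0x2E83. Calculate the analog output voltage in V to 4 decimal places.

LSB = 5 V / 2^14 = 305.18 µV.
Code 0x2E83 = 11907 decimal.
V_out = 0 + 11907 × 0.000305176 V = 3.63373 V.

3.6337 V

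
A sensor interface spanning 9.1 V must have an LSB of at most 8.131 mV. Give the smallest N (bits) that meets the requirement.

Number of steps required ≥ 9.1 V / 8.131 mV = 1119.17.
Need 2^N ≥ 1119.17; 2^10 = 1024, 2^11 = 2048.
Minimum N = 11.

11 bits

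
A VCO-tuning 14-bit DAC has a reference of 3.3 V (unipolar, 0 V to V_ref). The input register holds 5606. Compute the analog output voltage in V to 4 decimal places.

LSB = 3.3 V / 2^14 = 201.42 µV.
V_out = 0 + 5606 × 0.000201416 V = 1.12914 V.

1.1291 V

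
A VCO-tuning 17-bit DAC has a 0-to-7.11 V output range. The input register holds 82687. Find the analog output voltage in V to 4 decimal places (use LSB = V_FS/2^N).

LSB = 7.11 V / 2^17 = 54.24 µV.
V_out = 0 + 82687 × 5.4245e-05 V = 4.48536 V.

4.4854 V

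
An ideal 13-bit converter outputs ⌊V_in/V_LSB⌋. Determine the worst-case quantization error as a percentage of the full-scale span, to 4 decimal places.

0.0122 %

Truncating → worst-case error = 1 LSB = V_FS/2^13, so 100/8192 = 0.012207 % of full scale.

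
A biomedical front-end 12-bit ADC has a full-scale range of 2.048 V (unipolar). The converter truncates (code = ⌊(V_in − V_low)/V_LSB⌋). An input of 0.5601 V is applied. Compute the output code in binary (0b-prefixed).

Full-scale span = 2.048 V; LSB = 2.048/2^12 = 0.500 mV.
(V_in − V_low)/LSB = (0.5601 − 0) / 0.0005 = 1120.200.
So the output code is 1120.
In binary (0b-prefixed): 0b10001100000.

code 0b10001100000 (decimal 1120)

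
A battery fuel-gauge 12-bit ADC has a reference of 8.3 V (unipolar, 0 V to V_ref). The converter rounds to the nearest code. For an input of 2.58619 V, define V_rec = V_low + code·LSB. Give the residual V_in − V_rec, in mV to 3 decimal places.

0.545 mV

One LSB is 8.3 V / 4096 = 2.026 mV.
(V_in − V_low)/LSB = (2.58619 − 0)/0.00202637 = 1276.2692 → code 1276 (round).
V_rec = 0 + 1276·0.00202637 = 2.5856445 V.
Error = 2.58619 − 2.5856445 = 0.000545469 V = 0.545 mV.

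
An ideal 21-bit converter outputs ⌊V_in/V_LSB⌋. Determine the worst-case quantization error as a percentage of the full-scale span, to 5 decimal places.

Truncating → worst-case error = 1 LSB = V_FS/2^21, so 100/2097152 = 4.76837e-05 % of full scale.

0.00005 %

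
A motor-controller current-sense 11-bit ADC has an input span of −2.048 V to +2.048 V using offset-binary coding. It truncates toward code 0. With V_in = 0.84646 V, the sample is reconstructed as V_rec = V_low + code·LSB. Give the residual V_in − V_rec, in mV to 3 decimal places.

0.460 mV

One LSB is 4.096 V / 2048 = 2.000 mV.
(V_in − V_low)/LSB = (0.84646 − (−2.048))/0.002 = 1447.2300 → code 1447 (floor).
V_rec = (−2.048) + 1447·0.002 = 0.846 V.
V_in − V_rec = 0.00046 V = 0.460 mV.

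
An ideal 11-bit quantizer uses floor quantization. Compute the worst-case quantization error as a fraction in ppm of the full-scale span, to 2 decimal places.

488.28 ppm

Truncating → worst-case error = 1 LSB = V_FS/2^11, so 1e+06/2048 = 488.281 ppm of full scale.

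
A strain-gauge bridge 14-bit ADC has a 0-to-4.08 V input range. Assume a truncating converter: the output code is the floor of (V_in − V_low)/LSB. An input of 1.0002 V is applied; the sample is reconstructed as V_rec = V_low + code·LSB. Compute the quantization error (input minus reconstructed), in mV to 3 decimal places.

0.122 mV

One LSB is 4.08 V / 16384 = 249.02 µV.
(V_in − V_low)/LSB = (1.0002 − 0)/0.000249023 = 4016.4894 → code 4016 (floor).
Code 4016 maps back to 0 + 4016×0.000249023 V = 1.0000781 V.
Difference: 0.000121875 V → 0.122 mV.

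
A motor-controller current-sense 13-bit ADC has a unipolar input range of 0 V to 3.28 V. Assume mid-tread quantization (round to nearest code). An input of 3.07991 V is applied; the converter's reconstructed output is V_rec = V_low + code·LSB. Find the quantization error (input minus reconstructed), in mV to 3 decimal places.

0.105 mV

One LSB is 3.28 V / 8192 = 400.39 µV.
(V_in − V_low)/LSB = (3.07991 − 0)/0.000400391 = 7692.2630 → code 7692 (round).
Code 7692 maps back to 0 + 7692×0.000400391 V = 3.0798047 V.
Difference: 0.000105313 V → 0.105 mV.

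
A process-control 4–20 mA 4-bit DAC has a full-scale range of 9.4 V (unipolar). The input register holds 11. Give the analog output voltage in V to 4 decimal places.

6.4625 V

LSB = 9.4 V / 2^4 = 0.5875 V.
V_out = 0 + 11 × 0.5875 V = 6.4625 V.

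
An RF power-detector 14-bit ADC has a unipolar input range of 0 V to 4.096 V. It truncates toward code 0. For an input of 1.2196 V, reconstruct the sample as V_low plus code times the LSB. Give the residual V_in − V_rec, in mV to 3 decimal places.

One LSB is 4.096 V / 16384 = 250.00 µV.
Scaled input = 4878.4000 LSBs, so code = 4878.
V_rec = 0 + 4878·0.00025 = 1.2195 V.
Difference: 0.0001 V → 0.100 mV.

0.100 mV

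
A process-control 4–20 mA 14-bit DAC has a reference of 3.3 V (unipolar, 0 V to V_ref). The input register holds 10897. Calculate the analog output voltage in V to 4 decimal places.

2.1948 V

LSB = 3.3 V / 2^14 = 201.42 µV.
V_out = 0 + 10897 × 0.000201416 V = 2.19483 V.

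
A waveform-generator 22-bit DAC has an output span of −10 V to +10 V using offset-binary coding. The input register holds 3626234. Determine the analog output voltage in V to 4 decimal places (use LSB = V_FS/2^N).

LSB = 20 V / 2^22 = 4.77 µV.
V_out = (−10) + 3626234 × 4.76837e-06 V = 7.29123 V.

7.2912 V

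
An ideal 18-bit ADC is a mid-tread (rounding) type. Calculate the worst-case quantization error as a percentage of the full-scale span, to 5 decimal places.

0.00019 %

Rounding → worst-case error = ½ LSB = V_FS/2^19, so 100/524288 = 0.000190735 % of full scale.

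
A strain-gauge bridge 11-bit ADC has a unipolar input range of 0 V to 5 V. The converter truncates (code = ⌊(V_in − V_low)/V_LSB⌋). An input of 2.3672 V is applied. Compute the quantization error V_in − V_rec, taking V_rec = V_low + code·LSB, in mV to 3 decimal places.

1.477 mV

Step size: 5 V ÷ 2^11 = 2.441 mV.
Scaled input = 969.6051 LSBs, so code = 969.
V_rec = 0 + 969·0.00244141 = 2.3657227 V.
Error = 2.3672 − 2.3657227 = 0.00147734 V = 1.477 mV.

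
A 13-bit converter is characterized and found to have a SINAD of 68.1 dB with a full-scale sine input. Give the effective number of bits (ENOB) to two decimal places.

11.02 bits

ENOB = (SINAD − 1.76) / 6.02 = (68.1 − 1.76)/6.02 = 11.020.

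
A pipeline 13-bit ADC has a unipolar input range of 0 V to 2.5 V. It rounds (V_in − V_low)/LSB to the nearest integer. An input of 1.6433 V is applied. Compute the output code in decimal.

code 5385

Full-scale span = 2.5 V; LSB = 2.5/2^13 = 305.18 µV.
Input sits at 5384.765 steps above V_low.
So the output code is 5385.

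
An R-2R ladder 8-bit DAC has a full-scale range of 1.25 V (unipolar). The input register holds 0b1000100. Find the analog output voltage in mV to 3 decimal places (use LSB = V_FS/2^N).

LSB = 1.25 V / 2^8 = 4.883 mV.
Code 0b1000100 = 68 decimal.
V_out = 0 + 68 × 0.00488281 V = 0.332031 V.
= 332.031 mV.

332.031 mV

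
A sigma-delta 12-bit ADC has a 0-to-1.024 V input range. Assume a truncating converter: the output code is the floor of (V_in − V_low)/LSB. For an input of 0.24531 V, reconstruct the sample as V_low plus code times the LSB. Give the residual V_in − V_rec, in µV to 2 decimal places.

LSB = 1.024/2^12 = 250.00 µV.
(0.24531 − 0)/0.00025 = 981.2400; ⌊·⌋ gives code 981.
V_rec = 0 + 981·0.00025 = 0.24525 V.
V_in − V_rec = 6e-05 V = 60.00 µV.

60.00 µV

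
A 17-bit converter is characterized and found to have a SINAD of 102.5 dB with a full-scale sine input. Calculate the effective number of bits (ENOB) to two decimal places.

ENOB = (SINAD − 1.76) / 6.02 = (102.5 − 1.76)/6.02 = 16.734.

16.73 bits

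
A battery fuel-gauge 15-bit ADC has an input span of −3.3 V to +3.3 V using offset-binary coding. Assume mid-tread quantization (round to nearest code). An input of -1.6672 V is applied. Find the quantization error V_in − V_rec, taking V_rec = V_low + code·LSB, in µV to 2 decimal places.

-79.64 µV

LSB = 6.6/2^15 = 201.42 µV.
Scaled input = 8106.6046 LSBs, so code = 8107.
V_rec = (−3.3) + 8107·0.000201416 = -1.6671204 V.
Difference: -7.96387e-05 V → -79.64 µV.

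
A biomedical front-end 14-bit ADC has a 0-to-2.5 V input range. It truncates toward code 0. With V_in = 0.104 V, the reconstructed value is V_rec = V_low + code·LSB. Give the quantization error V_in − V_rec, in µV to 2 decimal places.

87.65 µV

LSB = 2.5/2^14 = 152.59 µV.
(0.104 − 0)/0.000152588 = 681.5744; ⌊·⌋ gives code 681.
Reconstructed: 0.10391235 V.
V_in − V_rec = 8.76465e-05 V = 87.65 µV.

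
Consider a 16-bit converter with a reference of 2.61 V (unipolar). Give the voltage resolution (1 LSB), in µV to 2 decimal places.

Full-scale span = 2.61 V.
LSB = 2.61 / 2^16 = 2.61 / 65536 = 3.98254e-05 V = 39.83 µV.

39.83 µV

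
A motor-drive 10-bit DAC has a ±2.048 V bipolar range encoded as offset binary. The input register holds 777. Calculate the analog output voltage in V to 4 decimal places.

1.0600 V

LSB = 4.096 V / 2^10 = 4.000 mV.
V_out = (−2.048) + 777 × 0.004 V = 1.06 V.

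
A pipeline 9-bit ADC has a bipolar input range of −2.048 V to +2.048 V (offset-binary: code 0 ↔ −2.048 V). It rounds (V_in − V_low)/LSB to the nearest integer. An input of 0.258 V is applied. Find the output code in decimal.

Full-scale span = 4.096 V; LSB = 4.096/2^9 = 8.000 mV.
(0.258 − (−2.048)) / 0.008 = 288.250 LSBs.
So the output code is 288.

code 288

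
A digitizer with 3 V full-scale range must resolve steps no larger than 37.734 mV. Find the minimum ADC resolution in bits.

7 bits

Number of steps required ≥ 3 V / 37.734 mV = 79.50.
Need 2^N ≥ 79.50; 2^6 = 64, 2^7 = 128.
Minimum N = 7.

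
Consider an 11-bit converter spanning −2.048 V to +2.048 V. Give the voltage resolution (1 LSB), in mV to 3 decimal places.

Full-scale span = 4.096 V.
LSB = 4.096 / 2^11 = 4.096 / 2048 = 0.002 V = 2.000 mV.

2.000 mV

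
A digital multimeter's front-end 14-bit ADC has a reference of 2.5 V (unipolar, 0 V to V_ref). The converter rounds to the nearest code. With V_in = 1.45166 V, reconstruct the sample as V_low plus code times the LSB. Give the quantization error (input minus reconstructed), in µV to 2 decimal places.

-61.19 µV

One LSB is 2.5 V / 16384 = 152.59 µV.
(1.45166 − 0)/0.000152588 = 9513.5990; round gives code 9514.
Reconstructed: 1.4517212 V.
Error = 1.45166 − 1.4517212 = -6.11914e-05 V = -61.19 µV.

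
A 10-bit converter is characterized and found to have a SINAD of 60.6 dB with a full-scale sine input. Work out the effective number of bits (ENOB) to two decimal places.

ENOB = (SINAD − 1.76) / 6.02 = (60.6 − 1.76)/6.02 = 9.774.

9.77 bits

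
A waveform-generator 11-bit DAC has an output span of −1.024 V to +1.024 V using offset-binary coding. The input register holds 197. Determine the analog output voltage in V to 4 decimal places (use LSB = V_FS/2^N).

-0.8270 V

LSB = 2.048 V / 2^11 = 1.000 mV.
V_out = (−1.024) + 197 × 0.001 V = -0.827 V.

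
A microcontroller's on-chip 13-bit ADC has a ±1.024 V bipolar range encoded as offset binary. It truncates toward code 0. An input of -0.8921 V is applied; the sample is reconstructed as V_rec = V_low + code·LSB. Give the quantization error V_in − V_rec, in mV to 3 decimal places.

0.150 mV

LSB = 2.048/2^13 = 250.00 µV.
(-0.8921 − (−1.024))/0.00025 = 527.6000; ⌊·⌋ gives code 527.
Reconstructed: -0.89225 V.
Difference: 0.00015 V → 0.150 mV.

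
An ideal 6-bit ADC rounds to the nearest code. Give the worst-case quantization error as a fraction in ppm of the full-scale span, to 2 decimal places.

Rounding → worst-case error = ½ LSB = V_FS/2^7, so 1e+06/128 = 7812.5 ppm of full scale.

7812.50 ppm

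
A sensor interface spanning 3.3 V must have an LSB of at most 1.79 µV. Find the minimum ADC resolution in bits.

Number of steps required ≥ 3.3 V / 1.79 µV = 1843575.42.
Need 2^N ≥ 1843575.42; 2^20 = 1048576, 2^21 = 2097152.
Minimum N = 21.

21 bits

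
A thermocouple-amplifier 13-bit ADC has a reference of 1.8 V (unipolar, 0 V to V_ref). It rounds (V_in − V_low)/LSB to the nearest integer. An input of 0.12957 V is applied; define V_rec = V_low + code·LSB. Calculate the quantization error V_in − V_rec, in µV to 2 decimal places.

Step size: 1.8 V ÷ 2^13 = 219.73 µV.
Scaled input = 589.6875 LSBs, so code = 590.
Reconstructed: 0.12963867 V.
V_in − V_rec = -6.86719e-05 V = -68.67 µV.

-68.67 µV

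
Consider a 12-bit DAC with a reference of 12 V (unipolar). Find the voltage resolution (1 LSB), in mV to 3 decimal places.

2.930 mV

Full-scale span = 12 V.
LSB = 12 / 2^12 = 12 / 4096 = 0.00292969 V = 2.930 mV.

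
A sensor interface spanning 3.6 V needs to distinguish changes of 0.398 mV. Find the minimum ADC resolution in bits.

14 bits

Number of steps required ≥ 3.6 V / 0.398 mV = 9045.23.
Need 2^N ≥ 9045.23; 2^13 = 8192, 2^14 = 16384.
Minimum N = 14.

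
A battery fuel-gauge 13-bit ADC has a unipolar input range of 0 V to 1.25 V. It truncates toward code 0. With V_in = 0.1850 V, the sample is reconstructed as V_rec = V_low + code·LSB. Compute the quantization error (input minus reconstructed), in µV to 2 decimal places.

63.48 µV

Step size: 1.25 V ÷ 2^13 = 152.59 µV.
(0.1850 − 0)/0.000152588 = 1212.4160; ⌊·⌋ gives code 1212.
Reconstructed: 0.18493652 V.
Difference: 6.34766e-05 V → 63.48 µV.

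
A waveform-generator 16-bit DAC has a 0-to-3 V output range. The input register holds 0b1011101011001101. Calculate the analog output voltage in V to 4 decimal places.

2.1891 V

LSB = 3 V / 2^16 = 45.78 µV.
Code 0b1011101011001101 = 47821 decimal.
V_out = 0 + 47821 × 4.57764e-05 V = 2.18907 V.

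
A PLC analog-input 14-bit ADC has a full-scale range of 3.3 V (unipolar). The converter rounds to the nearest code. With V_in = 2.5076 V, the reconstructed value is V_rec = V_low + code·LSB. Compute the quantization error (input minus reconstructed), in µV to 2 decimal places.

-29.39 µV

Step size: 3.3 V ÷ 2^14 = 201.42 µV.
Scaled input = 12449.8541 LSBs, so code = 12450.
Code 12450 maps back to 0 + 12450×0.000201416 V = 2.5076294 V.
Error = 2.5076 − 2.5076294 = -2.93945e-05 V = -29.39 µV.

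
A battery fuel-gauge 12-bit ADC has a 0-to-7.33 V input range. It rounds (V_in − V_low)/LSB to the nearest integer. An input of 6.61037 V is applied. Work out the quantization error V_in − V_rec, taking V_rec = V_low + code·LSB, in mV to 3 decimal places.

One LSB is 7.33 V / 4096 = 1.790 mV.
Scaled input = 3693.8711 LSBs, so code = 3694.
Reconstructed: 6.6106006 V.
V_in − V_rec = -0.000230586 V = -0.231 mV.

-0.231 mV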